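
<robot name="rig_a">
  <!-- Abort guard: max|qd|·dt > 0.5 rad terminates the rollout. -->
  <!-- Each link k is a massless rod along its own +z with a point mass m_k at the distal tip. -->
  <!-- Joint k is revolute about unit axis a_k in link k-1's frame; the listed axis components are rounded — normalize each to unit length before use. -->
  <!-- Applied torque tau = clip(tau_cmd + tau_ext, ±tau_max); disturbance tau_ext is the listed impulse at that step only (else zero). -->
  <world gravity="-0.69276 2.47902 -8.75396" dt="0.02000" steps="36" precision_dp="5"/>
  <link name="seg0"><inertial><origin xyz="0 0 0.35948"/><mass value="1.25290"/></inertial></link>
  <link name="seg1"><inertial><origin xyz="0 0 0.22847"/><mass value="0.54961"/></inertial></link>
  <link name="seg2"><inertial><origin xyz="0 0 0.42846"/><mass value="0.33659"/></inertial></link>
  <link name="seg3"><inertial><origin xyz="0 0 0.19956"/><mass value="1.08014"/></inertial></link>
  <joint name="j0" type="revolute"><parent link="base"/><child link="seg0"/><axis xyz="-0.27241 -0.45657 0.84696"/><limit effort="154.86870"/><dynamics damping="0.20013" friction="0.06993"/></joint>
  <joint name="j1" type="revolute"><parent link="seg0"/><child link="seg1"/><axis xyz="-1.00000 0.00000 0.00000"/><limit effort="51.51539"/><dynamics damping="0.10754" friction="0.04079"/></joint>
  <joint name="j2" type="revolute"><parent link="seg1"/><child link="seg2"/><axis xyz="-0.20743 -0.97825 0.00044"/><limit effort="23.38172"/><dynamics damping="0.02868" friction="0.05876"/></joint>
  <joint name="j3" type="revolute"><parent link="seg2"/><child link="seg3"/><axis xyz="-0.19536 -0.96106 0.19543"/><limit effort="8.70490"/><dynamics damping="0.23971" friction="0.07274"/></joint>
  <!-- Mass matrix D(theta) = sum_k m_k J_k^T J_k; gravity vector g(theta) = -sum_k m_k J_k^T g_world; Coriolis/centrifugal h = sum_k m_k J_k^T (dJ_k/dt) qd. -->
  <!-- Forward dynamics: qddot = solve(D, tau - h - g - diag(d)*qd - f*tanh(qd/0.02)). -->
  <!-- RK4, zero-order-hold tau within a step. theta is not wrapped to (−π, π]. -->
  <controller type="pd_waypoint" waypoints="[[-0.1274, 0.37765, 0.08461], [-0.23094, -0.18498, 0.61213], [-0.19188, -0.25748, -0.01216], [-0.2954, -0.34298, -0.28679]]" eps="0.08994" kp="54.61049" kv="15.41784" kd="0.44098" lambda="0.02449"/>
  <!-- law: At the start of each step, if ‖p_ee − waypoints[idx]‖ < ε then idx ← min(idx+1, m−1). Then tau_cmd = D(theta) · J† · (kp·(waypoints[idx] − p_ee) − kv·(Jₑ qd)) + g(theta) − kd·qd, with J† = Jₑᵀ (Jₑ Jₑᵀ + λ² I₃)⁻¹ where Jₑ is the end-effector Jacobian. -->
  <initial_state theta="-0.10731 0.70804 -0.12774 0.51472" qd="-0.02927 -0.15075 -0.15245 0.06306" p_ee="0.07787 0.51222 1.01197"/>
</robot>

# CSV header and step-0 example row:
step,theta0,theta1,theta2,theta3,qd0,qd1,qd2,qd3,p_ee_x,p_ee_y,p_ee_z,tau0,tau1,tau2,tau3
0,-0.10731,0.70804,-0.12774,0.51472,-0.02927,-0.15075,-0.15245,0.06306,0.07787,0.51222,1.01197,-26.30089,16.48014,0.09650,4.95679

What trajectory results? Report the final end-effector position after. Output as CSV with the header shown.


step,theta0,theta1,theta2,theta3,qd0,qd1,qd2,qd3,p_ee_x,p_ee_y,p_ee_z,tau0,tau1,tau2,tau3
1,-0.14339,0.71712,-0.09318,0.58063,-3.55271,1.02318,3.82552,5.64132,0.07794,0.50932,1.00436,-14.11959,8.27958,0.05673,1.44596
2,-0.23316,0.74239,0.02018,0.66763,-5.35305,1.47550,7.39996,3.02543,0.07733,0.50699,0.98286,-3.99546,2.56986,1.82484,2.64531
3,-0.34241,0.77375,0.17318,0.72756,-5.54161,1.67178,7.84819,2.93800,0.07725,0.50408,0.95169,3.61216,-0.98746,3.03550,1.93696
4,-0.44885,0.80849,0.32639,0.78068,-5.10179,1.82876,7.43600,2.48300,0.07651,0.49928,0.91312,6.56172,-3.50974,2.82161,1.31964
5,-0.54440,0.84697,0.46741,0.82699,-4.46981,2.04525,6.66747,2.22790,0.07441,0.49343,0.87053,6.85437,-5.17714,1.83760,0.65345
6,-0.62762,0.89049,0.59328,0.86766,-3.86735,2.32628,5.92741,1.89807,0.07058,0.48713,0.82625,5.86654,-6.21994,0.61769,0.17889
7,-0.69950,0.94030,0.70472,0.90231,-3.33172,2.66954,5.22339,1.60504,0.06502,0.48073,0.78187,4.46360,-6.79615,-0.49514,-0.15177
8,-0.76146,0.99756,0.80251,0.93156,-2.87138,3.06607,4.55613,1.34907,0.05792,0.47437,0.73847,3.02955,-7.05202,-1.34245,-0.34676
9,-0.81494,1.06320,0.88723,0.95622,-2.48000,3.50300,3.90916,1.14580,0.04956,0.46810,0.69679,1.73656,-7.09044,-1.86358,-0.43389
10,-0.86126,1.13785,0.95919,0.97732,-2.14875,3.96015,3.27266,0.99882,0.04029,0.46198,0.65737,0.64490,-6.98158,-2.05312,-0.43622
11,-0.90149,1.22162,1.01854,0.99600,-1.86744,4.40903,2.64229,0.90900,0.03042,0.45610,0.62059,-0.23550,-6.77232,-1.93651,-0.37434
12,-0.93653,1.31403,1.06542,1.01333,-1.62611,4.81417,2.02106,0.87136,0.02029,0.45059,0.58664,-0.91847,-6.49768,-1.55754,-0.26371
13,-0.96710,1.41381,1.10008,1.03030,-1.41658,5.13827,1.41937,0.87382,0.01018,0.44564,0.55552,-1.42973,-6.18955,-0.97041,-0.11465
14,-0.99376,1.51902,1.12304,1.04755,-1.23393,5.35056,0.85332,0.89789,0.00033,0.44145,0.52705,-1.80303,-5.88035,-0.23305,0.06620
15,-1.01701,1.62721,1.13517,1.06535,-1.07670,5.43457,0.34057,0.92309,-0.00911,0.43818,0.50087,-2.07787,-5.59957,0.59861,0.27286
16,-1.03737,1.73580,1.13767,1.08360,-0.94790,5.39189,-0.09988,0.92284,-0.01807,0.43591,0.47652,-2.29937,-5.36379,1.46748,0.50152
17,-1.05551,1.84243,1.13227,1.10128,-0.85425,5.24332,-0.45130,0.87319,-0.02658,0.43458,0.45360,-2.50577,-5.16848,2.30438,0.74396
18,-1.07193,1.94518,1.12037,1.11825,-0.77812,5.00802,-0.74489,0.84184,-0.03468,0.43405,0.43174,-2.66930,-5.01176,3.11590,0.95640
19,-1.08701,2.04254,1.10325,1.13444,-0.72170,4.71041,-0.97120,0.79139,-0.04242,0.43410,0.41072,-2.81812,-4.86437,3.86894,1.15494
20,-1.10111,2.13354,1.08219,1.14953,-0.68125,4.37599,-1.13749,0.72969,-0.04983,0.43454,0.39040,-2.94351,-4.71015,4.54005,1.33032
21,-1.11452,2.21766,1.05831,1.16337,-0.65244,4.02621,-1.25271,0.66441,-0.05694,0.43517,0.37078,-3.03700,-4.53962,5.11644,1.47758
22,-1.12742,2.29477,1.03254,1.17594,-0.63104,3.67714,-1.32589,0.60144,-0.06376,0.43582,0.35187,-3.09450,-4.34972,5.59484,1.59569
23,-1.13993,2.36499,1.00563,1.18733,-0.61340,3.33973,-1.36527,0.54439,-0.07026,0.43639,0.33372,-3.11671,-4.14184,5.97911,1.68648
24,-1.15209,2.42864,0.97820,1.19766,-0.59678,3.02070,-1.37791,0.49492,-0.07644,0.43678,0.31639,-3.10765,-3.91980,6.27769,1.75340
25,-1.16391,2.48612,0.95073,1.20708,-0.57930,2.72367,-1.36969,0.45326,-0.08227,0.43696,0.29993,-3.07300,-3.68833,6.50134,1.80056
26,-1.17535,2.53789,0.92357,1.21576,-0.55992,2.45020,-1.34545,0.41882,-0.08774,0.43691,0.28437,-3.01871,-3.45224,6.66151,1.83197
27,-1.18638,2.58442,0.89702,1.22382,-0.53823,2.20047,-1.30914,0.39066,-0.09284,0.43664,0.26971,-2.95028,-3.21588,6.76932,1.85122
28,-1.19694,2.62618,0.87128,1.23137,-0.51430,1.97384,-1.26401,0.36771,-0.09757,0.43617,0.25596,-2.87237,-2.98290,6.83492,1.86133
29,-1.20701,2.66363,0.84651,1.23852,-0.48850,1.76915,-1.21270,0.34899,-0.10193,0.43552,0.24311,-2.78879,-2.75624,6.86719,1.86470
30,-1.21654,2.69719,0.82280,1.24533,-0.46135,1.58500,-1.15735,0.33362,-0.10594,0.43473,0.23112,-2.70250,-2.53811,6.87370,1.86324
31,-1.22552,2.72726,0.80022,1.25186,-0.43345,1.41983,-1.09970,0.32087,-0.10961,0.43381,0.21996,-2.61575,-2.33009,6.86073,1.85837
32,-1.23394,2.75420,0.77880,1.25816,-0.40537,1.27206,-1.04114,0.31017,-0.11295,0.43279,0.20960,-2.53020,-2.13324,6.83340,1.85118
33,-1.24179,2.77833,0.75855,1.26427,-0.37763,1.14012,-0.98273,0.30104,-0.11598,0.43170,0.19999,-2.44704,-1.94814,6.79579,1.84247
34,-1.24909,2.79997,0.73946,1.27021,-0.35065,1.02250,-0.92532,0.29312,-0.11871,0.43056,0.19108,-2.36711,-1.77506,6.75110,1.83282
35,-1.25587,2.81939,0.72150,1.27600,-0.32478,0.91777,-0.86952,0.28613,-0.12117,0.42939,0.18283,-2.29093,-1.61397,6.70184,1.82265
36,-1.26213,2.83682,0.70464,1.28166,-0.30026,0.82462,-0.81577,0.27984,-0.12338,0.42819,0.17520,,,,
# final p_ee position (m): -0.12338 0.42819 0.17520


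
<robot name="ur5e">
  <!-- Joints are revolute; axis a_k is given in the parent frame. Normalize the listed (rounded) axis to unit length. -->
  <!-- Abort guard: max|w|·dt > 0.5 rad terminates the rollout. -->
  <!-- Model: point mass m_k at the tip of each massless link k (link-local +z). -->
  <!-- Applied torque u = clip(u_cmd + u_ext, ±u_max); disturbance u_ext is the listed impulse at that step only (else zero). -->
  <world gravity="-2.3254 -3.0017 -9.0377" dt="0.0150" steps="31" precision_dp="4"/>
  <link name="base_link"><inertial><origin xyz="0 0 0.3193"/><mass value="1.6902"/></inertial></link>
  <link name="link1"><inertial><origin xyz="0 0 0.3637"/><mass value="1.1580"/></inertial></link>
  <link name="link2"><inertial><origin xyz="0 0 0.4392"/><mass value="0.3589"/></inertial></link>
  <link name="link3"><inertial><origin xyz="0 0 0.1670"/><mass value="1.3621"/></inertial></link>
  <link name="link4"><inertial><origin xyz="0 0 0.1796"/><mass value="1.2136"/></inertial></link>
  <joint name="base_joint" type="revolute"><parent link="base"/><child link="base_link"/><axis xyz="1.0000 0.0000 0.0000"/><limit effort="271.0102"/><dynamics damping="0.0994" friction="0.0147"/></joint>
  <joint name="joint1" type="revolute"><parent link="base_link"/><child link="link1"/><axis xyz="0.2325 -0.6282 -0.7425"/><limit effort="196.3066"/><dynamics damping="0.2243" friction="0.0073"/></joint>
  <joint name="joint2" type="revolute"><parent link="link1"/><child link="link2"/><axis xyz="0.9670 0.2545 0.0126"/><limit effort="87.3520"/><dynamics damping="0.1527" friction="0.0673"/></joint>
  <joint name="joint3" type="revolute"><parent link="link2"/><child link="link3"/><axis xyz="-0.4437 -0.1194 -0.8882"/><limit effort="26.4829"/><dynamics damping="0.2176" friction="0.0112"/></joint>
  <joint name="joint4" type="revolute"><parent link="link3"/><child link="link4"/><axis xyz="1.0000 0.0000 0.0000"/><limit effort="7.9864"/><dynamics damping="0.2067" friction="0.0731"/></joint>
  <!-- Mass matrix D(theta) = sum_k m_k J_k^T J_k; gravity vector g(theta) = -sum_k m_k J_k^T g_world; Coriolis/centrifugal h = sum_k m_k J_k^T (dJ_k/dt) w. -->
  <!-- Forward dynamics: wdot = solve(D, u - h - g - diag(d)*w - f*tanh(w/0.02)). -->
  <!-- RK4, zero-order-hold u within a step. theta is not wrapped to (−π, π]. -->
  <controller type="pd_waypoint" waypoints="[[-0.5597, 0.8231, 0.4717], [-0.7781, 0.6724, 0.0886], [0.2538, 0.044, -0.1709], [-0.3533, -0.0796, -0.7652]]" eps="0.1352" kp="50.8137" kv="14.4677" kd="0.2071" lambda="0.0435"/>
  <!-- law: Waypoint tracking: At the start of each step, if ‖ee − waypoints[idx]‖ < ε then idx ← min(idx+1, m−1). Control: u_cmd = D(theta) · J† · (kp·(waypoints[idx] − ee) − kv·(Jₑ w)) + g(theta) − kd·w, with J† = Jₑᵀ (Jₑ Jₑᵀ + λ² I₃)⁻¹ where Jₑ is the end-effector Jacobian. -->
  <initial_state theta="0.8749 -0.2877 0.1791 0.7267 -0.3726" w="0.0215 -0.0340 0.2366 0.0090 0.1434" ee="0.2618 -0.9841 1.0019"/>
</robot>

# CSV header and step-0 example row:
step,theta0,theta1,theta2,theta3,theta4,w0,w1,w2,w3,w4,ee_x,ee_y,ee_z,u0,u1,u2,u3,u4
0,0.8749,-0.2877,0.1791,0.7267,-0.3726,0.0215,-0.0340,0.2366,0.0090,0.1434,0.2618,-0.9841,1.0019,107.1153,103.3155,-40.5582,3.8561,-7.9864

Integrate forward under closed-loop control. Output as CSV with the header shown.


step,theta0,theta1,theta2,theta3,theta4,w0,w1,w2,w3,w4,ee_x,ee_y,ee_z,u0,u1,u2,u3,u4
1,0.8908,-0.2786,0.1618,0.8620,-0.3609,2.0760,1.0708,-2.8756,13.6207,-0.8874,0.2599,-0.9809,0.9975,57.3369,77.8398,-50.9461,1.2505,-7.9864
2,0.9353,-0.2654,0.0870,1.0072,-0.4475,3.8447,0.8950,-7.0114,8.8922,-8.5608,0.2476,-0.9658,0.9886,-30.0148,25.4268,-65.2195,3.6157,-7.9864
3,1.0024,-0.2572,-0.0448,1.1075,-0.6003,5.0362,0.3475,-10.4341,6.1413,-10.6002,0.2253,-0.9403,0.9715,-112.3311,-20.3299,-74.1461,4.7093,-7.0860
4,1.0810,-0.2586,-0.2158,1.1698,-0.7593,5.3774,-0.4060,-12.2124,3.1489,-10.0202,0.1942,-0.9064,0.9465,-152.9018,-41.6036,-71.6525,4.4255,-4.1873
5,1.1600,-0.2703,-0.4025,1.2008,-0.8923,5.1329,-1.1258,-12.6132,1.3536,-7.6683,0.1571,-0.8655,0.9176,-161.4818,-43.2981,-63.3635,3.5821,-1.9037
6,1.2328,-0.2916,-0.5888,1.2117,-0.9890,4.5726,-1.7751,-12.2173,0.2851,-5.3039,0.1169,-0.8184,0.8882,-156.1567,-35.5878,-53.7903,2.9194,-0.3083
7,1.2956,-0.3203,-0.7665,1.2118,-1.0530,3.8284,-2.1779,-11.4945,-0.1481,-3.3320,0.0757,-0.7653,0.8602,-143.8796,-25.1347,-44.4356,2.6361,0.6068
8,1.3464,-0.3504,-0.9333,1.2058,-1.0901,2.9784,-1.9969,-10.7682,-0.6131,-1.6769,0.0346,-0.7070,0.8339,-121.8323,-14.9181,-32.4845,2.7908,0.9476
9,1.3848,-0.3746,-1.0900,1.1889,-1.1018,2.1759,-1.4498,-10.1379,-1.5146,0.0802,-0.0055,-0.6438,0.8092,-94.4792,-6.0347,-17.7266,3.2344,0.7993
10,1.4122,-0.3926,-1.2372,1.1594,-1.0863,1.4954,-1.1777,-9.4866,-2.1204,1.9769,-0.0441,-0.5762,0.7855,-70.8896,0.8493,-3.5542,3.6229,0.3502
11,1.4300,-0.4093,-1.3740,1.1261,-1.0428,0.8757,-1.1778,-8.7659,-2.0468,3.8022,-0.0807,-0.5058,0.7621,-54.7513,5.7910,7.7636,3.7947,-0.2240
12,1.4385,-0.4266,-1.4997,1.0964,-0.9745,0.2617,-1.1898,-8.0042,-1.7071,5.2999,-0.1152,-0.4345,0.7382,-44.9475,9.3453,16.5560,3.7993,-0.7620
13,1.4378,-0.4435,-1.6138,1.0715,-0.8869,-0.3627,-1.1062,-7.2289,-1.4521,6.3849,-0.1473,-0.3641,0.7133,-39.5317,11.9420,23.5620,3.6727,-1.1888
14,1.4275,-0.4584,-1.7164,1.0485,-0.7865,-1.0005,-0.9125,-6.4568,-1.4701,7.0300,-0.1770,-0.2957,0.6870,-37.0081,13.7510,29.1931,3.4025,-1.4586
15,1.4076,-0.4698,-1.8075,1.0226,-0.6797,-1.6492,-0.6319,-5.7028,-1.8218,7.2263,-0.2038,-0.2306,0.6594,-36.2232,14.7578,33.5333,2.9503,-1.5285
16,1.3780,-0.4766,-1.8875,0.9893,-0.5733,-2.2997,-0.3206,-4.9785,-2.3810,7.0199,-0.2277,-0.1697,0.6312,-36.1548,14.8629,36.4595,2.2728,-1.3726
17,1.3386,-0.4790,-1.9570,0.9475,-0.4723,-2.9363,-0.0562,-4.2802,-2.8173,6.5529,-0.2482,-0.1134,0.6034,-35.9272,14.0170,37.9004,1.3587,-1.0151
18,1.2900,-0.4780,-2.0161,0.9006,-0.3798,-3.5405,0.1112,-3.5868,-2.8632,5.9720,-0.2654,-0.0617,0.5771,-34.9889,12.3526,38.1164,0.2826,-0.5282
19,1.2326,-0.4750,-2.0650,0.8538,-0.2975,-4.0942,0.1887,-2.8830,-2.5802,5.3071,-0.2795,-0.0142,0.5535,-33.0511,10.1699,37.5658,-0.8019,0.0151
20,1.1674,-0.4711,-2.1034,0.8104,-0.2269,-4.5784,0.1962,-2.1668,-2.1129,4.5698,-0.2908,0.0298,0.5328,-29.9322,7.8033,36.5222,-1.7597,0.5498
21,1.0957,-0.4675,-2.1313,0.7727,-0.1687,-4.9751,0.1516,-1.4497,-1.6007,3.7792,-0.3000,0.0712,0.5154,-25.5946,5.5376,35.0725,-2.5012,1.0254
22,1.0188,-0.4649,-2.1486,0.7421,-0.1227,-5.2693,0.0687,-0.7522,-1.1485,2.9640,-0.3076,0.1107,0.5011,-20.1998,3.5590,33.2236,-2.9867,1.4089
23,0.9383,-0.4640,-2.1556,0.7192,-0.0880,-5.4525,-0.0462,-0.0947,-0.7812,2.1762,-0.3145,0.1489,0.4897,-14.1065,1.9547,30.9972,-3.2275,1.6814
24,0.8559,-0.4652,-2.1531,0.7036,-0.0635,-5.5244,-0.1829,0.4972,-0.5412,1.4521,-0.3211,0.1862,0.4808,-7.7356,0.7467,28.4911,-3.2569,1.8435
25,0.7732,-0.4689,-2.1420,0.6941,-0.0477,-5.4936,-0.3470,1.0221,-0.2920,0.8713,-0.3278,0.2228,0.4740,-1.5978,-0.0926,25.8361,-3.1542,1.8952
26,0.6917,-0.4752,-2.1235,0.6890,-0.0391,-5.3762,-0.5224,1.4593,-0.1472,0.3885,-0.3349,0.2586,0.4690,4.0370,-0.6288,23.1901,-2.9495,1.8697
27,0.6124,-0.4844,-2.0990,0.6868,-0.0365,-5.1910,-0.7075,1.8150,0.0277,0.0804,-0.3426,0.2937,0.4654,8.8947,-0.8985,20.6817,-2.7103,1.7684
28,0.5363,-0.4961,-2.0701,0.6847,-0.0384,-4.9578,-0.8909,2.0871,0.2174,-0.0586,-0.3509,0.3279,0.4631,12.9128,-0.9569,18.4033,-2.4672,1.6124
29,0.4640,-0.5104,-2.0377,0.6845,-0.0417,-4.6941,-1.0404,2.2461,0.0576,-0.2254,-0.3597,0.3610,0.4617,16.2754,-0.9082,16.4258,-2.1732,1.4648
30,0.3957,-0.5271,-2.0033,0.6845,-0.0458,-4.4125,-1.1926,2.3500,0.0426,-0.2636,-0.3690,0.3929,0.4612,18.7418,-0.7996,14.8502,-1.9584,1.3166
31,0.3317,-0.5459,-1.9678,0.6834,-0.0505,-4.1263,-1.3304,2.3910,-0.0149,-0.2738,-0.3785,0.4234,0.4612,,,,,


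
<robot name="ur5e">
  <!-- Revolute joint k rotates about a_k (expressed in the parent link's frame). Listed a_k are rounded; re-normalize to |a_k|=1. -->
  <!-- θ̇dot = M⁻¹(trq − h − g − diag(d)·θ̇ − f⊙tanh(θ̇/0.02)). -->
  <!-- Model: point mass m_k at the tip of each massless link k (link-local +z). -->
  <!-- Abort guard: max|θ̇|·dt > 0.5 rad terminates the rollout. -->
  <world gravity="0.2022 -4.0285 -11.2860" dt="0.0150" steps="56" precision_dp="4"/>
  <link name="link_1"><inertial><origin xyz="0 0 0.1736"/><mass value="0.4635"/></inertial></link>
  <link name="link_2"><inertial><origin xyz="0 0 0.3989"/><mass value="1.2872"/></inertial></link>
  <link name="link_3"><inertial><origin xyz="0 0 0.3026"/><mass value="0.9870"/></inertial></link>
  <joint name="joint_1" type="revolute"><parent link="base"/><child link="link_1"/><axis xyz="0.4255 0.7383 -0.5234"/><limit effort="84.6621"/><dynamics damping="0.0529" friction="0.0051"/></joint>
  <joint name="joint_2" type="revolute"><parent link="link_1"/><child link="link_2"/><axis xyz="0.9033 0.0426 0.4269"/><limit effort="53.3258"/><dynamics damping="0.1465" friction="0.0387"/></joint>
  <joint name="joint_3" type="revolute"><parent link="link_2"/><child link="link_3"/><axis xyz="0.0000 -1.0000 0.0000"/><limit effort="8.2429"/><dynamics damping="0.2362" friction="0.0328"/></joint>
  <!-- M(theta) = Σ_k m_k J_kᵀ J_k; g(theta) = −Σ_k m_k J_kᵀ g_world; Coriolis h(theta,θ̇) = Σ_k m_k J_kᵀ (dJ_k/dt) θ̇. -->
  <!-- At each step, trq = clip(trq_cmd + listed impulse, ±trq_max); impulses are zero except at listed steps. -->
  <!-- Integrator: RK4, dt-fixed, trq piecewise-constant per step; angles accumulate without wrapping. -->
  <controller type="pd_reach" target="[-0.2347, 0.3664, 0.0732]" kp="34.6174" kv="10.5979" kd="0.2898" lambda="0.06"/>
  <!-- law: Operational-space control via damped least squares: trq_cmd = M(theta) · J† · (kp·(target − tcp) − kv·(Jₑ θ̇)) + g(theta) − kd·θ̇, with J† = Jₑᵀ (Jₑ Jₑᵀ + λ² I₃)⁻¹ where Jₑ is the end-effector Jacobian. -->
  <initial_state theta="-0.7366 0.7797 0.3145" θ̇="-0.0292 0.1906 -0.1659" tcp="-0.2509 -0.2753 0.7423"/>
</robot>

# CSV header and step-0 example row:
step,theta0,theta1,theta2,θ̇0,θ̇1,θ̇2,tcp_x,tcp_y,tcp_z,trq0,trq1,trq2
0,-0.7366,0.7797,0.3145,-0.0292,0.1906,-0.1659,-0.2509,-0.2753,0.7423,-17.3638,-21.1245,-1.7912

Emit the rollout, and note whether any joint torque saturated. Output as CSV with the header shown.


step,theta0,theta1,theta2,θ̇0,θ̇1,θ̇2,tcp_x,tcp_y,tcp_z,trq0,trq1,trq2
1,-0.7511,0.7894,0.3068,-1.8937,1.0960,-0.8338,-0.2504,-0.2751,0.7422,-15.6839,-19.6290,-1.8757
2,-0.7918,0.8117,0.2910,-3.5316,1.8768,-1.2352,-0.2523,-0.2731,0.7412,-14.1172,-17.9169,-2.1906
3,-0.8564,0.8455,0.2709,-5.0878,2.6338,-1.3965,-0.2565,-0.2693,0.7390,-11.9550,-15.5190,-2.6312
4,-0.9432,0.8902,0.2505,-6.4669,3.3022,-1.2647,-0.2631,-0.2634,0.7353,-8.9554,-12.1510,-3.1117
5,-1.0479,0.9432,0.2343,-7.4466,3.7289,-0.8573,-0.2717,-0.2553,0.7301,-5.5458,-8.0194,-3.5119
6,-1.1636,1.0004,0.2252,-7.9157,3.8455,-0.3463,-0.2822,-0.2452,0.7234,-2.4063,-3.7300,-3.7062
7,-1.2835,1.0579,0.2235,-8.0082,3.7645,0.0877,-0.2942,-0.2334,0.7156,0.1124,0.1515,-3.6466
8,-1.4034,1.1137,0.2274,-7.9336,3.6445,0.4002,-0.3071,-0.2201,0.7070,2.0355,3.3652,-3.3730
9,-1.5218,1.1680,0.2355,-7.8175,3.5685,0.6548,-0.3205,-0.2056,0.6977,3.5071,5.8847,-2.9759
10,-1.6383,1.2215,0.2473,-7.6882,3.5418,0.8995,-0.3339,-0.1900,0.6877,4.6524,7.7733,-2.5133
11,-1.7526,1.2747,0.2629,-7.5383,3.5436,1.1523,-0.3469,-0.1734,0.6769,5.5639,9.1047,-2.0212
12,-1.8645,1.3280,0.2822,-7.3559,3.5523,1.4089,-0.3592,-0.1559,0.6653,6.3133,9.9473,-1.5226
13,-1.9732,1.3814,0.3054,-7.1351,3.5534,1.6553,-0.3708,-0.1376,0.6529,6.9586,10.3661,-1.0341
14,-2.0784,1.4346,0.3320,-6.8758,3.5392,1.8755,-0.3814,-0.1186,0.6398,7.5448,10.4254,-0.5682
15,-2.1793,1.4874,0.3616,-6.5827,3.5075,2.0562,-0.3911,-0.0989,0.6258,8.1020,10.1896,-0.1350
16,-2.2756,1.5397,0.3935,-6.2631,3.4594,2.1891,-0.3998,-0.0787,0.6110,8.6459,9.7203,0.2586
17,-2.3670,1.5911,0.4270,-5.9253,3.3976,2.2711,-0.4075,-0.0582,0.5955,9.1799,9.0752,0.6082
18,-2.4532,1.6414,0.4614,-5.5776,3.3255,2.3037,-0.4142,-0.0374,0.5793,9.6988,8.3057,0.9124
19,-2.5341,1.6907,0.4959,-5.2275,3.2463,2.2917,-0.4201,-0.0165,0.5626,10.1934,7.4557,1.1716
20,-2.6099,1.7387,0.5299,-4.8813,3.1626,2.2423,-0.4250,0.0042,0.5452,10.6533,6.5621,1.3883
21,-2.6805,1.7854,0.5629,-4.5441,3.0764,2.1633,-0.4290,0.0248,0.5275,11.0698,5.6539,1.5658
22,-2.7461,1.8309,0.5946,-4.2197,2.9889,2.0625,-0.4322,0.0449,0.5094,11.4365,4.7538,1.7082
23,-2.8070,1.8750,0.6246,-3.9105,2.9010,1.9471,-0.4346,0.0646,0.4912,11.7500,3.8785,1.8201
24,-2.8634,1.9178,0.6529,-3.6184,2.8132,1.8233,-0.4362,0.0837,0.4729,12.0095,3.0400,1.9056
25,-2.9156,1.9593,0.6792,-3.3441,2.7257,1.6962,-0.4371,0.1022,0.4545,12.2163,2.2461,1.9687
26,-2.9638,1.9995,0.7037,-3.0879,2.6386,1.5698,-0.4372,0.1200,0.4363,12.3732,1.5017,2.0132
27,-3.0083,2.0384,0.7263,-2.8495,2.5520,1.4470,-0.4367,0.1370,0.4184,12.4840,0.8094,2.0423
28,-3.0493,2.0760,0.7471,-2.6285,2.4660,1.3300,-0.4355,0.1533,0.4007,12.5533,0.1699,2.0588
29,-3.0872,2.1123,0.7662,-2.4239,2.3805,1.2202,-0.4337,0.1689,0.3834,12.5857,-0.4174,2.0650
30,-3.1221,2.1474,0.7837,-2.2350,2.2956,1.1184,-0.4314,0.1836,0.3665,12.5858,-0.9539,2.0630
31,-3.1543,2.1812,0.7997,-2.0608,2.2114,1.0251,-0.4286,0.1976,0.3501,12.5582,-1.4415,2.0545
32,-3.1840,2.2137,0.8144,-1.9003,2.1281,0.9401,-0.4254,0.2108,0.3342,12.5071,-1.8828,2.0409
33,-3.2113,2.2450,0.8279,-1.7525,2.0457,0.8635,-0.4217,0.2233,0.3189,12.4364,-2.2804,2.0234
34,-3.2366,2.2750,0.8404,-1.6165,1.9644,0.7947,-0.4177,0.2350,0.3042,12.3496,-2.6370,2.0028
35,-3.2599,2.3039,0.8518,-1.4914,1.8843,0.7333,-0.4134,0.2461,0.2901,12.2497,-2.9555,1.9801
36,-3.2814,2.3315,0.8624,-1.3763,1.8055,0.6788,-0.4089,0.2565,0.2766,12.1396,-3.2387,1.9557
37,-3.3012,2.3580,0.8722,-1.2704,1.7283,0.6306,-0.4041,0.2662,0.2637,12.0218,-3.4893,1.9304
38,-3.3195,2.3834,0.8813,-1.1730,1.6526,0.5881,-0.3992,0.2753,0.2514,11.8982,-3.7100,1.9044
39,-3.3365,2.4076,0.8899,-1.0834,1.5787,0.5507,-0.3941,0.2838,0.2397,11.7708,-3.9033,1.8781
40,-3.3521,2.4307,0.8979,-1.0010,1.5066,0.5179,-0.3890,0.2917,0.2286,11.6411,-4.0716,1.8519
41,-3.3665,2.4528,0.9054,-0.9252,1.4364,0.4891,-0.3838,0.2991,0.2181,11.5105,-4.2172,1.8259
42,-3.3799,2.4738,0.9126,-0.8554,1.3682,0.4638,-0.3785,0.3059,0.2082,11.3801,-4.3423,1.8003
43,-3.3922,2.4939,0.9194,-0.7912,1.3021,0.4417,-0.3733,0.3123,0.1988,11.2507,-4.4488,1.7752
44,-3.4037,2.5129,0.9258,-0.7321,1.2380,0.4223,-0.3681,0.3183,0.1900,11.1233,-4.5387,1.7508
45,-3.4142,2.5310,0.9320,-0.6778,1.1761,0.4052,-0.3629,0.3238,0.1817,10.9985,-4.6136,1.7271
46,-3.4240,2.5482,0.9380,-0.6277,1.1164,0.3901,-0.3578,0.3288,0.1739,10.8767,-4.6752,1.7042
47,-3.4331,2.5645,0.9438,-0.5817,1.0588,0.3767,-0.3528,0.3336,0.1666,10.7584,-4.7249,1.6820
48,-3.4415,2.5800,0.9493,-0.5393,1.0034,0.3648,-0.3479,0.3379,0.1597,10.6439,-4.7642,1.6607
49,-3.4493,2.5946,0.9547,-0.5003,0.9501,0.3541,-0.3431,0.3419,0.1533,10.5334,-4.7941,1.6403
50,-3.4565,2.6085,0.9599,-0.4644,0.8991,0.3444,-0.3384,0.3456,0.1473,10.4271,-4.8160,1.6207
51,-3.4633,2.6216,0.9651,-0.4314,0.8501,0.3356,-0.3338,0.3490,0.1417,10.3251,-4.8307,1.6018
52,-3.4695,2.6340,0.9700,-0.4010,0.8032,0.3275,-0.3294,0.3521,0.1364,10.2274,-4.8392,1.5838
53,-3.4753,2.6457,0.9749,-0.3730,0.7585,0.3200,-0.3251,0.3550,0.1315,10.1340,-4.8424,1.5666
54,-3.4807,2.6568,0.9796,-0.3472,0.7157,0.3130,-0.3210,0.3576,0.1270,10.0449,-4.8409,1.5502
55,-3.4858,2.6672,0.9843,-0.3235,0.6749,0.3063,-0.3170,0.3600,0.1227,9.9601,-4.8355,1.5344
56,-3.4904,2.6770,0.9888,-0.3016,0.6361,0.3000,-0.3132,0.3622,0.1188,,,
# any joint saturated: no


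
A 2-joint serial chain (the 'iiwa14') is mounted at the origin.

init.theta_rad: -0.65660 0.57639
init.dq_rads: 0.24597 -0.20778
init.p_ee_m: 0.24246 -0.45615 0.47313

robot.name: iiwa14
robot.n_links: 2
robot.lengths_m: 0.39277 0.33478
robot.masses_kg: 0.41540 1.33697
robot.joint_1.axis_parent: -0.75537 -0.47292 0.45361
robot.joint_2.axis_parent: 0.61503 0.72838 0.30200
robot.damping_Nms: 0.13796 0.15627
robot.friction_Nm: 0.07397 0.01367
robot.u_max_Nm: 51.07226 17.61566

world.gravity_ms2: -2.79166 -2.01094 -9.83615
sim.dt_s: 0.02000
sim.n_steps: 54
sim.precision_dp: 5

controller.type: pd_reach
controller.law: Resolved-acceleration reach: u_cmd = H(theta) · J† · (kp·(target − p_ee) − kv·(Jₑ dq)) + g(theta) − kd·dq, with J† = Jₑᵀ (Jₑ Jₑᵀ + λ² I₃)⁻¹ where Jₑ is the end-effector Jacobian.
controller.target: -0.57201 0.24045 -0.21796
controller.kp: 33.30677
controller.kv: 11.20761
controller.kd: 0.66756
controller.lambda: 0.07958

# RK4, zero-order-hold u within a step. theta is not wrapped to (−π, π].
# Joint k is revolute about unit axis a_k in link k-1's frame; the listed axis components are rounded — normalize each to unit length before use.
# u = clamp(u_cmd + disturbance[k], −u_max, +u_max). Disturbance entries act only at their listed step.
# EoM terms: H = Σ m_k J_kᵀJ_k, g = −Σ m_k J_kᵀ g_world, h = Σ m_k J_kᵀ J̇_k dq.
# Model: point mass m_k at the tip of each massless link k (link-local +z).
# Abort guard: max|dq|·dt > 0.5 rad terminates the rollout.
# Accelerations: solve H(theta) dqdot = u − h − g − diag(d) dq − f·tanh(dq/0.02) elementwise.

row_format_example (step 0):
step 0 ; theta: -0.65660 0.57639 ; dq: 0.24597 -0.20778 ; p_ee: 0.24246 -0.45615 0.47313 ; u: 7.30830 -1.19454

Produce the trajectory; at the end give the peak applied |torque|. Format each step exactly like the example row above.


step 1 ; theta: -0.64974 0.57858 ; dq: 0.43721 0.41888 ; p_ee: 0.24263 -0.45311 0.47566 ; u: 7.51195 -2.06148
step 2 ; theta: -0.64011 0.59017 ; dq: 0.52462 0.73553 ; p_ee: 0.24401 -0.44945 0.47682 ; u: 7.70612 -2.46987
step 3 ; theta: -0.62915 0.60671 ; dq: 0.57010 0.91684 ; p_ee: 0.24602 -0.44548 0.47718 ; u: 7.86137 -2.66392
step 4 ; theta: -0.61744 0.62630 ; dq: 0.60035 1.04043 ; p_ee: 0.24842 -0.44130 0.47699 ; u: 7.97355 -2.75339
step 5 ; theta: -0.60517 0.64812 ; dq: 0.62628 1.14042 ; p_ee: 0.25109 -0.43690 0.47638 ; u: 8.04747 -2.78877
step 6 ; theta: -0.59239 0.67185 ; dq: 0.65200 1.23175 ; p_ee: 0.25400 -0.43226 0.47542 ; u: 8.08993 -2.79401
step 7 ; theta: -0.57908 0.69738 ; dq: 0.67884 1.32098 ; p_ee: 0.25712 -0.42734 0.47413 ; u: 8.10720 -2.78100
step 8 ; theta: -0.56522 0.72471 ; dq: 0.70700 1.41106 ; p_ee: 0.26044 -0.42210 0.47251 ; u: 8.10432 -2.75601
step 9 ; theta: -0.55078 0.75386 ; dq: 0.73627 1.50327 ; p_ee: 0.26395 -0.41650 0.47056 ; u: 8.08503 -2.72256
step 10 ; theta: -0.53575 0.78489 ; dq: 0.76631 1.59815 ; p_ee: 0.26765 -0.41050 0.46826 ; u: 8.05201 -2.68279
step 11 ; theta: -0.52012 0.81783 ; dq: 0.79675 1.69589 ; p_ee: 0.27153 -0.40405 0.46559 ; u: 8.00705 -2.63811
step 12 ; theta: -0.50388 0.85277 ; dq: 0.82722 1.79650 ; p_ee: 0.27558 -0.39713 0.46250 ; u: 7.95133 -2.58950
step 13 ; theta: -0.48703 0.88974 ; dq: 0.85737 1.89986 ; p_ee: 0.27978 -0.38969 0.45899 ; u: 7.88547 -2.53774
step 14 ; theta: -0.46959 0.92881 ; dq: 0.88686 2.00581 ; p_ee: 0.28411 -0.38170 0.45500 ; u: 7.80976 -2.48345
step 15 ; theta: -0.45157 0.97001 ; dq: 0.91536 2.11415 ; p_ee: 0.28854 -0.37313 0.45050 ; u: 7.72416 -2.42721
step 16 ; theta: -0.43299 1.01341 ; dq: 0.94255 2.22463 ; p_ee: 0.29305 -0.36392 0.44546 ; u: 7.62844 -2.36956
step 17 ; theta: -0.41388 1.05903 ; dq: 0.96809 2.33698 ; p_ee: 0.29759 -0.35406 0.43983 ; u: 7.52218 -2.31104
step 18 ; theta: -0.39428 1.10692 ; dq: 0.99166 2.45093 ; p_ee: 0.30212 -0.34351 0.43358 ; u: 7.40484 -2.25219
step 19 ; theta: -0.37424 1.15710 ; dq: 1.01293 2.56617 ; p_ee: 0.30657 -0.33224 0.42666 ; u: 7.27576 -2.19356
step 20 ; theta: -0.35380 1.20959 ; dq: 1.03153 2.68237 ; p_ee: 0.31090 -0.32023 0.41904 ; u: 7.13422 -2.13572
step 21 ; theta: -0.33301 1.26441 ; dq: 1.04708 2.79920 ; p_ee: 0.31501 -0.30745 0.41068 ; u: 6.97944 -2.07923
step 22 ; theta: -0.31195 1.32157 ; dq: 1.05918 2.91634 ; p_ee: 0.31884 -0.29390 0.40155 ; u: 6.81062 -2.02464
step 23 ; theta: -0.29069 1.38108 ; dq: 1.06737 3.03342 ; p_ee: 0.32229 -0.27955 0.39164 ; u: 6.62694 -1.97248
step 24 ; theta: -0.26931 1.44292 ; dq: 1.07114 3.15011 ; p_ee: 0.32527 -0.26442 0.38091 ; u: 6.42761 -1.92323
step 25 ; theta: -0.24790 1.50708 ; dq: 1.06988 3.26606 ; p_ee: 0.32766 -0.24851 0.36936 ; u: 6.21189 -1.87729
step 26 ; theta: -0.22658 1.57356 ; dq: 1.06290 3.38097 ; p_ee: 0.32936 -0.23185 0.35699 ; u: 5.97911 -1.83496
step 27 ; theta: -0.20547 1.64232 ; dq: 1.04933 3.49453 ; p_ee: 0.33025 -0.21445 0.34380 ; u: 5.72868 -1.79641
step 28 ; theta: -0.18470 1.71333 ; dq: 1.02814 3.60650 ; p_ee: 0.33020 -0.19637 0.32983 ; u: 5.46014 -1.76164
step 29 ; theta: -0.16445 1.78657 ; dq: 0.99804 3.71672 ; p_ee: 0.32911 -0.17766 0.31510 ; u: 5.17316 -1.73042
step 30 ; theta: -0.14490 1.86199 ; dq: 0.95739 3.82514 ; p_ee: 0.32684 -0.15838 0.29967 ; u: 4.86752 -1.70229
step 31 ; theta: -0.12629 1.93957 ; dq: 0.90413 3.93184 ; p_ee: 0.32330 -0.13862 0.28362 ; u: 4.54310 -1.67652
step 32 ; theta: -0.10890 2.01927 ; dq: 0.83559 4.03713 ; p_ee: 0.31836 -0.11847 0.26705 ; u: 4.19980 -1.65207
step 33 ; theta: -0.09307 2.10106 ; dq: 0.74833 4.14161 ; p_ee: 0.31195 -0.09802 0.25006 ; u: 3.83732 -1.62763
step 34 ; theta: -0.07922 2.18496 ; dq: 0.63790 4.24620 ; p_ee: 0.30398 -0.07740 0.23283 ; u: 3.45490 -1.60169
step 35 ; theta: -0.06786 2.27096 ; dq: 0.49853 4.35231 ; p_ee: 0.29440 -0.05670 0.21552 ; u: 3.05059 -1.57266
step 36 ; theta: -0.05965 2.35912 ; dq: 0.32286 4.46176 ; p_ee: 0.28318 -0.03604 0.19837 ; u: 2.62009 -1.53918
step 37 ; theta: -0.05541 2.44954 ; dq: 0.10181 4.57670 ; p_ee: 0.27031 -0.01555 0.18168 ; u: 2.15441 -1.50073
step 38 ; theta: -0.05602 2.54229 ; dq: -0.15612 4.69052 ; p_ee: 0.25584 0.00471 0.16585 ; u: 1.60090 -1.45482
step 39 ; theta: -0.06239 2.63737 ; dq: -0.47326 4.80893 ; p_ee: 0.23988 0.02466 0.15141 ; u: 0.96675 -1.41244
step 40 ; theta: -0.07585 2.73491 ; dq: -0.85803 4.92855 ; p_ee: 0.22261 0.04418 0.13899 ; u: 0.22037 -1.38138
step 41 ; theta: -0.09771 2.83478 ; dq: -1.29708 5.03142 ; p_ee: 0.20439 0.06310 0.12937 ; u: -0.60525 -1.36059
step 42 ; theta: -0.12851 2.93623 ; dq: -1.72504 5.06897 ; p_ee: 0.18575 0.08118 0.12353 ; u: -0.95518 -1.28059
step 43 ; theta: -0.16522 3.03632 ; dq: -1.86800 4.88268 ; p_ee: 0.16755 0.09813 0.12229 ; u: 0.69869 -0.89036
step 44 ; theta: -0.19518 3.12694 ; dq: -1.08755 4.14813 ; p_ee: 0.15071 0.11381 0.12527 ; u: 3.30543 -0.08691
step 45 ; theta: -0.20091 3.19869 ; dq: 0.47718 3.05104 ; p_ee: 0.13538 0.12870 0.12974 ; u: 3.83723 0.70984
step 46 ; theta: -0.17756 3.25117 ; dq: 1.82454 2.22234 ; p_ee: 0.12063 0.14350 0.13274 ; u: 3.05044 1.15146
step 47 ; theta: -0.13207 3.29091 ; dq: 2.70942 1.76951 ; p_ee: 0.10546 0.15854 0.13318 ; u: 1.99319 1.26083
step 48 ; theta: -0.07273 3.32443 ; dq: 3.22122 1.59388 ; p_ee: 0.08928 0.17370 0.13105 ; u: 0.99287 1.13580
step 49 ; theta: -0.00570 3.35615 ; dq: 3.48526 1.58418 ; p_ee: 0.07185 0.18871 0.12665 ; u: 0.09187 0.87274
step 50 ; theta: 0.06499 3.38858 ; dq: 3.59081 1.66201 ; p_ee: 0.05316 0.20320 0.12029 ; u: -0.72519 0.54501
step 51 ; theta: 0.13675 3.42298 ; dq: 3.59531 1.77769 ; p_ee: 0.03333 0.21686 0.11221 ; u: -1.47527 0.20370
step 52 ; theta: 0.20795 3.45978 ; dq: 3.53550 1.90108 ; p_ee: 0.01255 0.22941 0.10269 ; u: -2.16817 -0.11776
step 53 ; theta: 0.27754 3.49897 ; dq: 3.43541 2.01466 ; p_ee: -0.00892 0.24061 0.09198 ; u: -2.80834 -0.39920
step 54 ; theta: 0.34488 3.54025 ; dq: 3.31099 2.10913 ; p_ee: -0.03083 0.25033 0.08035
max |u| (N·m): 8.10720


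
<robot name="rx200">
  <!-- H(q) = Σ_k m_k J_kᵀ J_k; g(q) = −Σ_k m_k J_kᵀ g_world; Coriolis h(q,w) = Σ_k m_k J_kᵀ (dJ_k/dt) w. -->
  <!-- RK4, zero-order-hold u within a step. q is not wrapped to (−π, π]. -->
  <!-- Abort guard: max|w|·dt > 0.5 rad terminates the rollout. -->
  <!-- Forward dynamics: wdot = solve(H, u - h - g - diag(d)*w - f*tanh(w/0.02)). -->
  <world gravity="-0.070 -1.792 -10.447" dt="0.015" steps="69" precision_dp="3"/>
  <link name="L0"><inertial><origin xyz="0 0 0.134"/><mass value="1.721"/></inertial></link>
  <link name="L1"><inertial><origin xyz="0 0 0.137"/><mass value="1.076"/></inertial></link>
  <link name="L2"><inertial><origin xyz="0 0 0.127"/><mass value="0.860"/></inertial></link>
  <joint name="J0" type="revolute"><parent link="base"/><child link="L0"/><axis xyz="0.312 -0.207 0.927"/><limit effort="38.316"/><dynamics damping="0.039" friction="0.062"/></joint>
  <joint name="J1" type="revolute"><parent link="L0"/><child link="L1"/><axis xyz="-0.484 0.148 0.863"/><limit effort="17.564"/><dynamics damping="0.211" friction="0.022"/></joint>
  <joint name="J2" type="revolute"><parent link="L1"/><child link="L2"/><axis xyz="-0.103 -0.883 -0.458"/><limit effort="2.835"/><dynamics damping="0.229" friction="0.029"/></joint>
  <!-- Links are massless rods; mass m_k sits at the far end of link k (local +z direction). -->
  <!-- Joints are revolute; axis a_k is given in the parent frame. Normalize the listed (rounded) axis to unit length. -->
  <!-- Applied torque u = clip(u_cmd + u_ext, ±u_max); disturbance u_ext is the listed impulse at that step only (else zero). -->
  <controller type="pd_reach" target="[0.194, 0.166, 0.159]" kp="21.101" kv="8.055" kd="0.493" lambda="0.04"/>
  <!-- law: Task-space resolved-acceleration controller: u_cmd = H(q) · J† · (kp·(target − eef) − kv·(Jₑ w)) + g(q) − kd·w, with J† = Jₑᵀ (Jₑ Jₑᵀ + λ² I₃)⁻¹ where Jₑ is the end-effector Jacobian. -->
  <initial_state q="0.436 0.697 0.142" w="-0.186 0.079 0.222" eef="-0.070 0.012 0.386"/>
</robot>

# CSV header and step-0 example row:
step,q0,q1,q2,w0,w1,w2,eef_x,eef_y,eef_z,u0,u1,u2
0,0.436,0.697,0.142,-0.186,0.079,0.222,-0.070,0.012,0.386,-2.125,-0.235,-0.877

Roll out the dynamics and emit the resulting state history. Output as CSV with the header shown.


step,q0,q1,q2,w0,w1,w2,eef_x,eef_y,eef_z,u0,u1,u2
1,0.433,0.697,0.140,-0.287,-0.062,-0.398,-0.069,0.013,0.386,-1.905,-0.169,-0.501
2,0.425,0.695,0.137,-0.658,-0.186,-0.015,-0.068,0.014,0.387,-1.646,-0.113,-0.663
3,0.416,0.693,0.133,-0.650,-0.071,-0.448,-0.067,0.016,0.387,-1.523,-0.185,-0.405
4,0.404,0.692,0.129,-0.905,-0.130,-0.105,-0.065,0.019,0.387,-1.345,-0.158,-0.557
5,0.391,0.691,0.125,-0.850,-0.023,-0.478,-0.064,0.021,0.387,-1.272,-0.221,-0.337
6,0.377,0.690,0.120,-1.041,-0.072,-0.164,-0.062,0.024,0.387,-1.140,-0.196,-0.479
7,0.362,0.690,0.115,-0.970,0.009,-0.483,-0.060,0.027,0.387,-1.092,-0.241,-0.292
8,0.346,0.689,0.110,-1.114,-0.035,-0.211,-0.058,0.030,0.388,-0.989,-0.216,-0.415
9,0.330,0.689,0.105,-1.039,0.028,-0.476,-0.056,0.033,0.388,-0.954,-0.249,-0.258
10,0.314,0.690,0.100,-1.148,-0.008,-0.246,-0.053,0.037,0.388,-0.870,-0.227,-0.361
11,0.297,0.690,0.094,-1.077,0.041,-0.466,-0.051,0.040,0.388,-0.841,-0.253,-0.229
12,0.280,0.690,0.089,-1.161,0.011,-0.272,-0.049,0.043,0.388,-0.770,-0.233,-0.314
13,0.263,0.691,0.083,-1.094,0.054,-0.457,-0.046,0.046,0.388,-0.743,-0.256,-0.201
14,0.246,0.691,0.078,-1.160,0.031,-0.290,-0.043,0.050,0.387,-0.680,-0.240,-0.273
15,0.230,0.692,0.072,-1.097,0.070,-0.448,-0.041,0.053,0.387,-0.655,-0.261,-0.175
16,0.213,0.693,0.066,-1.149,0.054,-0.303,-0.038,0.056,0.387,-0.597,-0.251,-0.235
17,0.196,0.694,0.061,-1.092,0.088,-0.438,-0.036,0.059,0.387,-0.572,-0.269,-0.149
18,0.179,0.695,0.055,-1.133,0.076,-0.313,-0.033,0.062,0.387,-0.519,-0.262,-0.199
19,0.163,0.697,0.049,-1.081,0.105,-0.428,-0.030,0.065,0.386,-0.492,-0.278,-0.124
20,0.146,0.698,0.044,-1.113,0.097,-0.321,-0.027,0.068,0.386,-0.443,-0.274,-0.164
21,0.130,0.700,0.038,-1.067,0.121,-0.418,-0.025,0.071,0.386,-0.416,-0.288,-0.098
22,0.114,0.702,0.033,-1.091,0.116,-0.328,-0.022,0.074,0.385,-0.369,-0.286,-0.130
23,0.098,0.704,0.027,-1.050,0.136,-0.408,-0.019,0.077,0.385,-0.341,-0.299,-0.073
24,0.082,0.706,0.022,-1.068,0.134,-0.333,-0.016,0.079,0.384,-0.296,-0.299,-0.098
25,0.066,0.708,0.016,-1.031,0.150,-0.399,-0.013,0.082,0.384,-0.267,-0.311,-0.048
26,0.050,0.710,0.011,-1.043,0.149,-0.336,-0.010,0.085,0.383,-0.225,-0.313,-0.066
27,0.035,0.712,0.005,-1.011,0.163,-0.390,-0.007,0.087,0.383,-0.196,-0.324,-0.023
28,0.020,0.715,-0.000,-1.017,0.164,-0.338,-0.005,0.090,0.382,-0.156,-0.327,-0.035
29,0.005,0.717,-0.006,-0.989,0.175,-0.382,-0.002,0.092,0.381,-0.126,-0.338,0.002
30,-0.010,0.720,-0.011,-0.992,0.177,-0.340,0.001,0.094,0.381,-0.087,-0.342,-0.005
31,-0.025,0.723,-0.016,-0.966,0.186,-0.375,0.004,0.097,0.380,-0.057,-0.352,0.027
32,-0.039,0.725,-0.022,-0.965,0.189,-0.340,0.007,0.099,0.379,-0.020,-0.358,0.023
33,-0.054,0.728,-0.027,-0.942,0.197,-0.368,0.010,0.101,0.379,0.010,-0.367,0.052
34,-0.068,0.731,-0.032,-0.939,0.200,-0.339,0.013,0.103,0.378,0.045,-0.373,0.052
35,-0.082,0.734,-0.037,-0.918,0.207,-0.361,0.015,0.105,0.377,0.075,-0.382,0.077
36,-0.095,0.737,-0.043,-0.913,0.210,-0.338,0.018,0.107,0.376,0.109,-0.389,0.079
37,-0.109,0.741,-0.048,-0.893,0.215,-0.355,0.021,0.109,0.375,0.138,-0.398,0.101
38,-0.122,0.744,-0.053,-0.886,0.219,-0.336,0.024,0.111,0.375,0.171,-0.405,0.105
39,-0.135,0.747,-0.058,-0.868,0.224,-0.349,0.027,0.113,0.374,0.200,-0.414,0.125
40,-0.148,0.751,-0.063,-0.860,0.227,-0.334,0.029,0.115,0.373,0.232,-0.422,0.131
41,-0.161,0.754,-0.068,-0.843,0.231,-0.343,0.032,0.117,0.372,0.260,-0.430,0.149
42,-0.174,0.757,-0.073,-0.834,0.234,-0.331,0.035,0.118,0.371,0.290,-0.438,0.156
43,-0.186,0.761,-0.078,-0.818,0.237,-0.338,0.038,0.120,0.370,0.318,-0.447,0.172
44,-0.198,0.765,-0.083,-0.808,0.240,-0.328,0.040,0.121,0.369,0.348,-0.455,0.180
45,-0.210,0.768,-0.088,-0.793,0.243,-0.333,0.043,0.123,0.368,0.375,-0.463,0.195
46,-0.222,0.772,-0.093,-0.782,0.246,-0.324,0.046,0.124,0.367,0.403,-0.471,0.204
47,-0.234,0.776,-0.098,-0.768,0.248,-0.328,0.048,0.126,0.366,0.429,-0.480,0.218
48,-0.245,0.779,-0.103,-0.757,0.251,-0.321,0.051,0.127,0.365,0.456,-0.488,0.226
49,-0.256,0.783,-0.108,-0.743,0.253,-0.323,0.053,0.129,0.364,0.482,-0.496,0.239
50,-0.267,0.787,-0.113,-0.732,0.255,-0.317,0.056,0.130,0.363,0.508,-0.504,0.248
51,-0.278,0.791,-0.117,-0.719,0.257,-0.318,0.058,0.131,0.362,0.533,-0.512,0.261
52,-0.289,0.795,-0.122,-0.708,0.259,-0.313,0.061,0.133,0.361,0.558,-0.521,0.270
53,-0.299,0.799,-0.127,-0.695,0.260,-0.314,0.063,0.134,0.360,0.583,-0.529,0.281
54,-0.310,0.802,-0.131,-0.684,0.262,-0.309,0.066,0.135,0.359,0.607,-0.537,0.291
55,-0.320,0.806,-0.136,-0.672,0.263,-0.309,0.068,0.136,0.358,0.630,-0.545,0.302
56,-0.330,0.810,-0.141,-0.661,0.265,-0.305,0.070,0.137,0.357,0.654,-0.552,0.311
57,-0.340,0.814,-0.145,-0.649,0.266,-0.305,0.073,0.138,0.356,0.676,-0.560,0.321
58,-0.349,0.818,-0.150,-0.639,0.267,-0.301,0.075,0.139,0.355,0.699,-0.568,0.330
59,-0.359,0.822,-0.154,-0.627,0.267,-0.300,0.077,0.140,0.354,0.721,-0.576,0.341
60,-0.368,0.826,-0.159,-0.616,0.268,-0.297,0.080,0.141,0.353,0.742,-0.584,0.349
61,-0.377,0.830,-0.163,-0.605,0.269,-0.296,0.082,0.142,0.352,0.763,-0.591,0.359
62,-0.386,0.834,-0.168,-0.595,0.270,-0.293,0.084,0.143,0.351,0.784,-0.599,0.368
63,-0.395,0.838,-0.172,-0.584,0.270,-0.292,0.086,0.144,0.350,0.805,-0.606,0.377
64,-0.404,0.842,-0.176,-0.574,0.270,-0.289,0.088,0.145,0.349,0.825,-0.613,0.386
65,-0.413,0.846,-0.181,-0.564,0.271,-0.288,0.090,0.146,0.348,0.844,-0.621,0.395
66,-0.421,0.851,-0.185,-0.554,0.271,-0.285,0.092,0.146,0.347,0.864,-0.628,0.403
67,-0.429,0.855,-0.189,-0.544,0.271,-0.284,0.094,0.147,0.345,0.882,-0.635,0.412
68,-0.437,0.859,-0.193,-0.534,0.271,-0.282,0.096,0.148,0.344,0.901,-0.642,0.420
69,-0.445,0.863,-0.198,-0.525,0.271,-0.280,0.098,0.149,0.343,,,


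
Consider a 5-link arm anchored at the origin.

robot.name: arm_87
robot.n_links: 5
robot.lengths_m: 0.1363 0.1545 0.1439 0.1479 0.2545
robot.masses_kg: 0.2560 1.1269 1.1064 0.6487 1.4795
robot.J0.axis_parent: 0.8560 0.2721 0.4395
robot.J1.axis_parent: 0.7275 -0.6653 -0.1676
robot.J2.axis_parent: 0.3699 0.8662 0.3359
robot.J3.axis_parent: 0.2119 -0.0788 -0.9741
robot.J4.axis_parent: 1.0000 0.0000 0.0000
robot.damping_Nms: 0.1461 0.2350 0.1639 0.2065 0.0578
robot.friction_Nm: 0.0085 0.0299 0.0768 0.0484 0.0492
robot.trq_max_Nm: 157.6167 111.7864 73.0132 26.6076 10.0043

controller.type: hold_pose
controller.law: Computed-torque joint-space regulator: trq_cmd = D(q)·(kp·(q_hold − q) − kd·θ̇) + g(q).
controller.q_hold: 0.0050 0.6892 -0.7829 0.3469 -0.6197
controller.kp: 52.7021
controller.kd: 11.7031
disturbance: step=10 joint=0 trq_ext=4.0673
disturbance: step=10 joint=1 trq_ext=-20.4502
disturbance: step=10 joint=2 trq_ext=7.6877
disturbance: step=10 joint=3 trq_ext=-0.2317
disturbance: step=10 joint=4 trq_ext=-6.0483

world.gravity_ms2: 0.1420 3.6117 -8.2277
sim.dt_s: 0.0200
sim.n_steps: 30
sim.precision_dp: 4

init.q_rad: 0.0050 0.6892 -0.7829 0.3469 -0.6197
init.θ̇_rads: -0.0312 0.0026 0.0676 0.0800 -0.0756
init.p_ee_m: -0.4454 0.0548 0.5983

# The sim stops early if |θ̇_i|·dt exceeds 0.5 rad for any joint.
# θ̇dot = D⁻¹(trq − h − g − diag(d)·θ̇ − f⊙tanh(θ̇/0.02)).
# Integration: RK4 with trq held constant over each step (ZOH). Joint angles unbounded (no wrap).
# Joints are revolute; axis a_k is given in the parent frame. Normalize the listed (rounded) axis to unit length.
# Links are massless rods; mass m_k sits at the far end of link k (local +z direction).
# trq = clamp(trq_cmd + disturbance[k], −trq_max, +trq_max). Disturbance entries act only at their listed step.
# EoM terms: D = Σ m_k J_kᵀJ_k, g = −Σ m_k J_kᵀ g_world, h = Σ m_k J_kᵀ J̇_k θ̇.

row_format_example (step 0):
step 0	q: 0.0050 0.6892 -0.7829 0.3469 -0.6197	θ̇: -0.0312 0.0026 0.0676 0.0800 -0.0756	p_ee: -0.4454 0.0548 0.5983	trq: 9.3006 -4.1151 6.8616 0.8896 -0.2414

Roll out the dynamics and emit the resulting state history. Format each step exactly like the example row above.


step 1	q: 0.0046 0.6892 -0.7817 0.3471 -0.6205	θ̇: -0.0053 -0.0169 0.0113 0.0894 -0.0325	p_ee: -0.4452 0.0547 0.5986	trq: 9.3174 -4.1339 6.8939 0.8956 -0.2552
step 2	q: 0.0045 0.6890 -0.7812 0.3471 -0.6207	θ̇: 0.0022 -0.0185 -0.0068 0.0840 -0.0191	p_ee: -0.4451 0.0546 0.5987	trq: 9.3334 -4.1517 6.9137 0.8988 -0.2623
step 3	q: 0.0044 0.6888 -0.7808 0.3468 -0.6207	θ̇: 0.0050 -0.0170 -0.0162 0.0833 -0.0145	p_ee: -0.4450 0.0546 0.5989	trq: 9.3478 -4.1663 6.9282 0.9009 -0.2665
step 4	q: 0.0044 0.6887 -0.7805 0.3464 -0.6207	θ̇: 0.0060 -0.0150 -0.0216 0.0832 -0.0123	p_ee: -0.4449 0.0546 0.5989	trq: 9.3604 -4.1785 6.9395 0.9024 -0.2696
step 5	q: 0.0044 0.6886 -0.7803 0.3461 -0.6206	θ̇: 0.0064 -0.0131 -0.0251 0.0835 -0.0112	p_ee: -0.4449 0.0546 0.5990	trq: 9.3714 -4.1888 6.9488 0.9036 -0.2721
step 6	q: 0.0044 0.6886 -0.7802 0.3457 -0.6205	θ̇: 0.0065 -0.0115 -0.0275 0.0839 -0.0104	p_ee: -0.4449 0.0546 0.5990	trq: 9.3809 -4.1975 6.9565 0.9046 -0.2742
step 7	q: 0.0044 0.6885 -0.7801 0.3453 -0.6205	θ̇: 0.0064 -0.0103 -0.0293 0.0844 -0.0099	p_ee: -0.4449 0.0546 0.5990	trq: 9.3892 -4.2049 6.9630 0.9054 -0.2759
step 8	q: 0.0044 0.6886 -0.7800 0.3450 -0.6204	θ̇: 0.0063 -0.0093 -0.0305 0.0849 -0.0096	p_ee: -0.4449 0.0546 0.5990	trq: 9.3962 -4.2112 6.9683 0.9061 -0.2774
step 9	q: 0.0044 0.6886 -0.7800 0.3446 -0.6203	θ̇: 0.0062 -0.0086 -0.0313 0.0854 -0.0094	p_ee: -0.4449 0.0546 0.5990	trq: 9.4022 -4.2164 6.9728 0.9067 -0.2785
step 10	q: 0.0044 0.6886 -0.7800 0.3443 -0.6201	θ̇: 0.0061 -0.0081 -0.0319 0.0859 -0.0092	p_ee: -0.4449 0.0547 0.5990	trq: 13.4745 -24.6711 14.6641 0.6755 -6.3277
step 11	q: 0.0044 0.6780 -0.7789 0.3614 -0.6195	θ̇: -0.0067 -1.0462 0.1692 1.4542 0.0969	p_ee: -0.4423 0.0547 0.6023	trq: 8.4382 0.8389 5.1122 1.0107 1.1988
step 12	q: 0.0039 0.6608 -0.7732 0.3768 -0.6167	θ̇: -0.0300 -0.6932 0.3349 0.3045 0.1577	p_ee: -0.4378 0.0551 0.6079	trq: 8.6412 0.1695 5.4171 1.0403 0.9937
step 13	q: 0.0034 0.6493 -0.7669 0.3793 -0.6140	θ̇: -0.0179 -0.4702 0.2632 0.0741 0.0976	p_ee: -0.4345 0.0556 0.6120	trq: 8.8128 -0.4393 5.7066 1.0338 0.8307
step 14	q: 0.0031 0.6416 -0.7625 0.3798 -0.6126	θ̇: 0.0004 -0.3126 0.1423 0.1117 0.0182	p_ee: -0.4320 0.0560 0.6148	trq: 8.9556 -0.9898 5.9680 1.0181 0.6841
step 15	q: 0.0032 0.6367 -0.7602 0.3805 -0.6123	θ̇: 0.0157 -0.1919 0.0517 0.0958 -0.0118	p_ee: -0.4304 0.0563 0.6165	trq: 9.0740 -1.4858 6.1985 1.0053 0.5384
step 16	q: 0.0035 0.6340 -0.7591 0.3803 -0.6124	θ̇: 0.0179 -0.0919 0.0021 0.0632 -0.0262	p_ee: -0.4294 0.0565 0.6175	trq: 9.1700 -1.9285 6.3866 0.9914 0.4030
step 17	q: 0.0038 0.6331 -0.7589 0.3794 -0.6126	θ̇: 0.0174 -0.0158 -0.0342 0.0461 -0.0310	p_ee: -0.4290 0.0567 0.6178	trq: 9.2469 -2.3187 6.5418 0.9770 0.2803
step 18	q: 0.0039 0.6336 -0.7592 0.3781 -0.6128	θ̇: 0.0162 0.0392 -0.0619 0.0417 -0.0284	p_ee: -0.4290 0.0567 0.6176	trq: 9.3079 -2.6554 6.6678 0.9628 0.1714
step 19	q: 0.0041 0.6350 -0.7598 0.3768 -0.6130	θ̇: 0.0093 0.0838 -0.0678 0.0218 -0.0233	p_ee: -0.4294 0.0567 0.6171	trq: 9.3567 -2.9442 6.7650 0.9490 0.0762
step 20	q: 0.0041 0.6372 -0.7606 0.3753 -0.6131	θ̇: 0.0024 0.1167 -0.0692 0.0120 -0.0198	p_ee: -0.4301 0.0566 0.6164	trq: 9.3950 -3.1946 6.8419 0.9356 -0.0064
step 21	q: 0.0040 0.6399 -0.7615 0.3739 -0.6132	θ̇: -0.0029 0.1387 -0.0702 0.0110 -0.0163	p_ee: -0.4310 0.0564 0.6155	trq: 9.4248 -3.4101 6.9029 0.9228 -0.0781
step 22	q: 0.0038 0.6430 -0.7624 0.3725 -0.6132	θ̇: -0.0067 0.1524 -0.0706 0.0135 -0.0139	p_ee: -0.4320 0.0562 0.6144	trq: 9.4479 -3.5938 6.9508 0.9113 -0.1388
step 23	q: 0.0035 0.6463 -0.7632 0.3711 -0.6132	θ̇: -0.0092 0.1599 -0.0700 0.0163 -0.0126	p_ee: -0.4331 0.0560 0.6133	trq: 9.4655 -3.7488 6.9880 0.9014 -0.1894
step 24	q: 0.0032 0.6497 -0.7641 0.3697 -0.6131	θ̇: -0.0107 0.1622 -0.0686 0.0188 -0.0120	p_ee: -0.4342 0.0558 0.6122	trq: 9.4790 -3.8783 7.0161 0.8930 -0.2310
step 25	q: 0.0028 0.6531 -0.7649 0.3684 -0.6131	θ̇: -0.0114 0.1605 -0.0669 0.0214 -0.0117	p_ee: -0.4354 0.0556 0.6111	trq: 9.4889 -3.9854 7.0369 0.8860 -0.2648
step 26	q: 0.0025 0.6564 -0.7656 0.3671 -0.6130	θ̇: -0.0113 0.1556 -0.0652 0.0241 -0.0117	p_ee: -0.4365 0.0554 0.6100	trq: 9.4961 -4.0729 7.0517 0.8803 -0.2918
step 27	q: 0.0022 0.6596 -0.7663 0.3658 -0.6129	θ̇: -0.0105 0.1482 -0.0636 0.0270 -0.0119	p_ee: -0.4375 0.0552 0.6090	trq: 9.5011 -4.1434 7.0617 0.8758 -0.3129
step 28	q: 0.0019 0.6627 -0.7670 0.3645 -0.6129	θ̇: -0.0092 0.1392 -0.0624 0.0302 -0.0122	p_ee: -0.4386 0.0550 0.6080	trq: 9.5042 -4.1991 7.0680 0.8724 -0.3290
step 29	q: 0.0016 0.6655 -0.7677 0.3633 -0.6128	θ̇: -0.0075 0.1290 -0.0614 0.0335 -0.0127	p_ee: -0.4395 0.0548 0.6070	trq: 9.5059 -4.2423 7.0713 0.8699 -0.3408
step 30	q: 0.0013 0.6682 -0.7683 0.3621 -0.6128	θ̇: -0.0056 0.1181 -0.0607 0.0369 -0.0131	p_ee: -0.4404 0.0547 0.6061
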